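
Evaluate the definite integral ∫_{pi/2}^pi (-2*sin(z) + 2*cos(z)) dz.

An antiderivative is F(z) = 2*sin(z) + 2*cos(z).
Then F(pi) - F(pi/2) = (-2) - (2) = -4.

-4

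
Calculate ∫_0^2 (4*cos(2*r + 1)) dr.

2*sin(5) - 2*sin(1)

Let u = 2*r + 1, so du = 2 dr. When r = 0, u = 1; when r = 2, u = 5.
The integral becomes 2·∫ cos(u) du from 1 to 5, with antiderivative 2*sin(u).
Back in r: F(r) = 2*sin(2*r + 1).
Then F(2) - F(0) = (2*sin(5)) - (2*sin(1)) = 2*sin(5) - 2*sin(1).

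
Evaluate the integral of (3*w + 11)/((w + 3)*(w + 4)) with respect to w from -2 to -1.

log(6)

Factor the denominator: w**2 + 7*w + 12 = (w + 4)(w + 3).
Partial fractions: (3*w + 11)/((w + 3)*(w + 4)) = 1/(w + 4) + 2/(w + 3).
An antiderivative is F(w) = 2*log(w + 3) + log(w + 4).
Then F(-1) - F(-2) = (log(12)) - (log(2)) = log(6).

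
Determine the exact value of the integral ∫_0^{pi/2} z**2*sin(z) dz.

-2 + pi

Integrate by parts twice (u = z^2, dv = sin(z) dz).
An antiderivative is F(z) = -z**2*cos(z) + 2*z*sin(z) + 2*cos(z).
Then F(pi/2) - F(0) = (pi) - (2) = -2 + pi.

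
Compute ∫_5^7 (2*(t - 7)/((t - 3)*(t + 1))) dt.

Factor the denominator: t**2 - 2*t - 3 = (t + 1)(t - 3).
Partial fractions: 2*(t - 7)/((t - 3)*(t + 1)) = 4/(t + 1) - 2/(t - 3).
An antiderivative is F(t) = -2*log(t - 3) + 4*log(t + 1).
Then F(7) - F(5) = (8*log(2)) - (2*log(2) + 4*log(3)) = log(64/81).

log(64/81)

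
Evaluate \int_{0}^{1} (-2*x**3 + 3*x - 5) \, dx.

By the power rule, an antiderivative is F(x) = -x**4/2 + 3*x**2/2 - 5*x.
Then F(1) - F(0) = (-4) - (0) = -4.

-4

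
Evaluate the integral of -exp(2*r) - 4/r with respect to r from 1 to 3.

-exp(6)/2 - log(81) + exp(2)/2

An antiderivative is F(r) = -exp(2*r)/2 - 4*log(r).
Then F(3) - F(1) = (-exp(6)/2 - log(81)) - (-exp(2)/2) = -exp(6)/2 - log(81) + exp(2)/2.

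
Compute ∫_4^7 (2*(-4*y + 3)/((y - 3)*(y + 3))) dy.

-5*log(5) - 11*log(2) + 5*log(7)

Factor the denominator: y**2 - 9 = (y + 3)(y - 3).
Partial fractions: 2*(-4*y + 3)/((y - 3)*(y + 3)) = -5/(y + 3) - 3/(y - 3).
An antiderivative is F(y) = -3*log(y - 3) - 5*log(y + 3).
Then F(7) - F(4) = (-5*log(5) - 11*log(2)) - (-5*log(7)) = -5*log(5) - 11*log(2) + 5*log(7).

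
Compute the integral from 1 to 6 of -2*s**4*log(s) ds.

622 - 15552*log(6)/5

Integrate by parts once (u = ln s, dv = -2*s**4 ds).
An antiderivative is F(s) = -2*s**5*(5*log(s) - 1)/25.
Then F(6) - F(1) = (15552/25 - 15552*log(6)/5) - (2/25) = 622 - 15552*log(6)/5.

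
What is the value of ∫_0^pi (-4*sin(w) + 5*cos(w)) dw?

An antiderivative is F(w) = 5*sin(w) + 4*cos(w).
Then F(pi) - F(0) = (-4) - (4) = -8.

-8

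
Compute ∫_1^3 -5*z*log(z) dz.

Integrate by parts once (u = ln z, dv = -5*z dz).
An antiderivative is F(z) = -5*z**2*(2*log(z) - 1)/4.
Then F(3) - F(1) = (45/4 - 45*log(3)/2) - (5/4) = 10 - 45*log(3)/2.

10 - 45*log(3)/2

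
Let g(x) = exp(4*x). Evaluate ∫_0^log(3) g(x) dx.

Let u = exp(x), so du = exp(x) dx. When x = 0, u = 1; when x = log(3), u = 3.
The integral becomes ∫ u**3 du from 1 to 3, with antiderivative u**4/4.
Back in x: F(x) = exp(4*x)/4.
Then F(log(3)) - F(0) = (81/4) - (1/4) = 20.

20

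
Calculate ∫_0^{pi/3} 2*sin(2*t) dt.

An antiderivative is F(t) = -cos(2*t).
Then F(pi/3) - F(0) = (1/2) - (-1) = 3/2.

3/2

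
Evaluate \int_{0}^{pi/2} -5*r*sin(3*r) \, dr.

Integrate by parts once (u = r, dv = -5*sin(3*r) dr).
An antiderivative is F(r) = 5*r*cos(3*r)/3 - 5*sin(3*r)/9.
Then F(pi/2) - F(0) = (5/9) - (0) = 5/9.

5/9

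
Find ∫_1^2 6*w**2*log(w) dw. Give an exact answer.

-14/3 + 16*log(2)

Integrate by parts once (u = ln w, dv = 6*w**2 dw).
An antiderivative is F(w) = 2*w**3*(3*log(w) - 1)/3.
Then F(2) - F(1) = (-16/3 + 16*log(2)) - (-2/3) = -14/3 + 16*log(2).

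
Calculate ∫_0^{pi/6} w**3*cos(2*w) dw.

Integrate by parts 3 times (u = w^3, dv = cos(2*w) dw).
An antiderivative is F(w) = w**3*sin(2*w)/2 + 3*w**2*cos(2*w)/4 - 3*w*sin(2*w)/4 - 3*cos(2*w)/8.
Then F(pi/6) - F(0) = (-sqrt(3)*pi/16 - 3/16 + sqrt(3)*pi**3/864 + pi**2/96) - (-3/8) = -sqrt(3)*pi/16 + sqrt(3)*pi**3/864 + pi**2/96 + 3/16.

-sqrt(3)*pi/16 + sqrt(3)*pi**3/864 + pi**2/96 + 3/16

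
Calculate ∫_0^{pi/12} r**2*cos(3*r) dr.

Integrate by parts twice (u = r^2, dv = cos(3*r) dr).
An antiderivative is F(r) = r**2*sin(3*r)/3 + 2*r*cos(3*r)/9 - 2*sin(3*r)/27.
Then F(pi/12) - F(0) = (sqrt(2)*(-32 + pi**2 + 8*pi)/864) - (0) = sqrt(2)*(-32 + pi**2 + 8*pi)/864.

sqrt(2)*(-32 + pi**2 + 8*pi)/864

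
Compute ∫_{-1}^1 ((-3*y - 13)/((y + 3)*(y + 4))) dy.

Factor the denominator: y**2 + 7*y + 12 = (y + 4)(y + 3).
Partial fractions: (-3*y - 13)/((y + 3)*(y + 4)) = 1/(y + 4) - 4/(y + 3).
An antiderivative is F(y) = -4*log(y + 3) + log(y + 4).
Then F(1) - F(-1) = (-8*log(2) + log(5)) - (log(3/16)) = log(5/48).

log(5/48)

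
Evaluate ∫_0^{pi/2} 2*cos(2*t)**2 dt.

Use the identity cos^2(2*t) = (1 + cos(4*t))/2.
An antiderivative is F(t) = t + sin(4*t)/4.
Then F(pi/2) - F(0) = (pi/2) - (0) = pi/2.

pi/2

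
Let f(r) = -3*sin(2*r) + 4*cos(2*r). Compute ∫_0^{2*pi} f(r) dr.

0

An antiderivative is F(r) = 2*sin(2*r) + 3*cos(2*r)/2.
Then F(2*pi) - F(0) = (3/2) - (3/2) = 0.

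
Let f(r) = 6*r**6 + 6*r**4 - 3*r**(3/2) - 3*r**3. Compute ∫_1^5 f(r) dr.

By the power rule, an antiderivative is F(r) = 6*r**7/7 - 6*r**(5/2)/5 + 6*r**5/5 - 3*r**4/4.
Then F(5) - F(1) = (1966875/28 - 30*sqrt(5)) - (3/28) = 491718/7 - 30*sqrt(5).

491718/7 - 30*sqrt(5)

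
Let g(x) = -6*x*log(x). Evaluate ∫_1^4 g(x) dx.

Integrate by parts once (u = ln x, dv = -6*x dx).
An antiderivative is F(x) = -3*x**2*(2*log(x) - 1)/2.
Then F(4) - F(1) = (24 - 96*log(2)) - (3/2) = 45/2 - 96*log(2).

45/2 - 96*log(2)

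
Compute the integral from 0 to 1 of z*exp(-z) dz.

Integrate by parts once (u = z, dv = exp(-z) dz).
An antiderivative is F(z) = (-z - 1)*exp(-z).
Then F(1) - F(0) = (-2*exp(-1)) - (-1) = 1 - 2*exp(-1).

1 - 2*exp(-1)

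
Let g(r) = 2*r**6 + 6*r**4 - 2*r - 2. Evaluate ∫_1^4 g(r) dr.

By the power rule, an antiderivative is F(r) = 2*r**7/7 + 6*r**5/5 - r**2 - 2*r.
Then F(4) - F(1) = (206008/35) - (-53/35) = 206061/35.

206061/35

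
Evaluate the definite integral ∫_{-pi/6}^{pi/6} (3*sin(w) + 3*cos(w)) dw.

3

An antiderivative is F(w) = 3*sin(w) - 3*cos(w).
Then F(pi/6) - F(-pi/6) = (3/2 - 3*sqrt(3)/2) - (-3*sqrt(3)/2 - 3/2) = 3.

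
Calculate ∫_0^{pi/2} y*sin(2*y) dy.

Integrate by parts once (u = y, dv = sin(2*y) dy).
An antiderivative is F(y) = -y*cos(2*y)/2 + sin(2*y)/4.
Then F(pi/2) - F(0) = (pi/4) - (0) = pi/4.

pi/4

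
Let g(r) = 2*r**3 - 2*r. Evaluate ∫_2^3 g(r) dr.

55/2

By the power rule, an antiderivative is F(r) = r**4/2 - r**2.
Then F(3) - F(2) = (63/2) - (4) = 55/2.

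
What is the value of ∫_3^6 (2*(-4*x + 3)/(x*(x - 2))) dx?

-13*log(2)

Factor the denominator: x**2 - 2*x = x(x - 2).
Partial fractions: 2*(-4*x + 3)/(x*(x - 2)) = -3/x - 5/(x - 2).
An antiderivative is F(x) = -3*log(x) - 5*log(x - 2).
Then F(6) - F(3) = (-13*log(2) - 3*log(3)) - (-log(27)) = -13*log(2).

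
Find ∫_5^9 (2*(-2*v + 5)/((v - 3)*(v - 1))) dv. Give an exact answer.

-log(24)

Factor the denominator: v**2 - 4*v + 3 = (v - 1)(v - 3).
Partial fractions: 2*(-2*v + 5)/((v - 3)*(v - 1)) = -3/(v - 1) - 1/(v - 3).
An antiderivative is F(v) = -log(v - 3) - 3*log(v - 1).
Then F(9) - F(5) = (-10*log(2) - log(3)) - (-7*log(2)) = -log(24).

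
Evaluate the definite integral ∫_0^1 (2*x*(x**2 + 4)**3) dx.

369/4

Let u = x**2 + 4, so du = 2*x dx. When x = 0, u = 4; when x = 1, u = 5.
The integral becomes ∫ u**3 du from 4 to 5, with antiderivative u**4/4.
Back in x: F(x) = (x**2 + 4)**4/4.
Then F(1) - F(0) = (625/4) - (64) = 369/4.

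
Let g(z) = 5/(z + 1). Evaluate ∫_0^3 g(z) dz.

10*log(2)

An antiderivative is F(z) = 5*log(z + 1).
Then F(3) - F(0) = (10*log(2)) - (0) = 10*log(2).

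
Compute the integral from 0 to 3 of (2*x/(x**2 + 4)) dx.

log(13/4)

Let u = x**2 + 4, so du = 2*x dx. When x = 0, u = 4; when x = 3, u = 13.
The integral becomes ∫ 1/u du from 4 to 13, with antiderivative log(u).
Back in x: F(x) = log(x**2 + 4).
Then F(3) - F(0) = (log(13)) - (log(4)) = log(13/4).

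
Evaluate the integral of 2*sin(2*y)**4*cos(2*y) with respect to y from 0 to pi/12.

1/160

Let u = sin(2*y), so du = 2*cos(2*y) dy. When y = 0, u = 0; when y = pi/12, u = 1/2.
The integral becomes ∫ u**4 du from 0 to 1/2, with antiderivative u**5/5.
Back in y: F(y) = sin(2*y)**5/5.
Then F(pi/12) - F(0) = (1/160) - (0) = 1/160.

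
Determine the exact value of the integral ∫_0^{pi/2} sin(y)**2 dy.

Use the identity sin^2(y) = (1 - cos(2*y))/2.
An antiderivative is F(y) = y/2 - sin(2*y)/4.
Then F(pi/2) - F(0) = (pi/4) - (0) = pi/4.

pi/4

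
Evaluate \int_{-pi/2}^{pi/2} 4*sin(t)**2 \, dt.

Use the identity sin^2(t) = (1 - cos(2*t))/2.
An antiderivative is F(t) = 2*t - sin(2*t).
Then F(pi/2) - F(-pi/2) = (pi) - (-pi) = 2*pi.

2*pi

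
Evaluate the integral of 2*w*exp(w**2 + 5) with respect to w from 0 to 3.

Let u = w**2 + 5, so du = 2*w dw. When w = 0, u = 5; when w = 3, u = 14.
The integral becomes ∫ exp(u) du from 5 to 14, with antiderivative exp(u).
Back in w: F(w) = exp(w**2 + 5).
Then F(3) - F(0) = (exp(14)) - (exp(5)) = -exp(5) + exp(14).

-exp(5) + exp(14)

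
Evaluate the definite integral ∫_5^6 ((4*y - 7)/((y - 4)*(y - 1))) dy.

log(10)

Factor the denominator: y**2 - 5*y + 4 = (y - 1)(y - 4).
Partial fractions: (4*y - 7)/((y - 4)*(y - 1)) = 1/(y - 1) + 3/(y - 4).
An antiderivative is F(y) = 3*log(y - 4) + log(y - 1).
Then F(6) - F(5) = (log(40)) - (log(4)) = log(10).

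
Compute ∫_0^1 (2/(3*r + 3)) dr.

2*log(2)/3

An antiderivative is F(r) = 2*log(3*r + 3)/3.
Then F(1) - F(0) = (2*log(6)/3) - (2*log(3)/3) = 2*log(2)/3.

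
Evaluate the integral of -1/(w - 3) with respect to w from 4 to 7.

An antiderivative is F(w) = -log(w - 3).
Then F(7) - F(4) = (-log(4)) - (0) = -log(4).

-log(4)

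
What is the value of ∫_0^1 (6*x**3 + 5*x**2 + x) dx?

By the power rule, an antiderivative is F(x) = 3*x**4/2 + 5*x**3/3 + x**2/2.
Then F(1) - F(0) = (11/3) - (0) = 11/3.

11/3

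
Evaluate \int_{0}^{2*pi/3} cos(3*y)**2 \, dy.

pi/3

Use the identity cos^2(3*y) = (1 + cos(6*y))/2.
An antiderivative is F(y) = y/2 + sin(6*y)/12.
Then F(2*pi/3) - F(0) = (pi/3) - (0) = pi/3.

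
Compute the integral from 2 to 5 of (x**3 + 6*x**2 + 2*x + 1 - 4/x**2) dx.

By the power rule, an antiderivative is F(x) = x**4/4 + 2*x**3 + x**2 + x + 4/x.
Then F(5) - F(2) = (8741/20) - (28) = 8181/20.

8181/20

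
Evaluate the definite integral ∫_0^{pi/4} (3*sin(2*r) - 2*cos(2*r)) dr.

An antiderivative is F(r) = -sin(2*r) - 3*cos(2*r)/2.
Then F(pi/4) - F(0) = (-1) - (-3/2) = 1/2.

1/2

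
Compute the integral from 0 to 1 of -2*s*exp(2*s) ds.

-exp(2)/2 - 1/2

Integrate by parts once (u = s, dv = -2*exp(2*s) ds).
An antiderivative is F(s) = (-2*s + 1)*exp(2*s)/2.
Then F(1) - F(0) = (-exp(2)/2) - (1/2) = -exp(2)/2 - 1/2.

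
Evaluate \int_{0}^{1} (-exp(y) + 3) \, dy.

4 - E

An antiderivative is F(y) = 3*y - exp(y).
Then F(1) - F(0) = (3 - E) - (-1) = 4 - E.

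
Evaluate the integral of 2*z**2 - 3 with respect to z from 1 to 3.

By the power rule, an antiderivative is F(z) = 2*z**3/3 - 3*z.
Then F(3) - F(1) = (9) - (-7/3) = 34/3.

34/3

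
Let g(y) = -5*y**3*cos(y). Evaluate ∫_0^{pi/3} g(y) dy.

Integrate by parts 3 times (u = y^3, dv = -5*cos(y) dy).
An antiderivative is F(y) = -5*y**3*sin(y) - 15*y**2*cos(y) + 30*y*sin(y) + 30*cos(y).
Then F(pi/3) - F(0) = (-5*pi**2/6 - 5*sqrt(3)*pi**3/54 + 15 + 5*sqrt(3)*pi) - (30) = -15 - 5*pi**2/6 - 5*sqrt(3)*pi**3/54 + 5*sqrt(3)*pi.

-15 - 5*pi**2/6 - 5*sqrt(3)*pi**3/54 + 5*sqrt(3)*pi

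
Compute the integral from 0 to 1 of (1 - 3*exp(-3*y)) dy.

exp(-3)

An antiderivative is F(y) = y + exp(-3*y).
Then F(1) - F(0) = (exp(-3) + 1) - (1) = exp(-3).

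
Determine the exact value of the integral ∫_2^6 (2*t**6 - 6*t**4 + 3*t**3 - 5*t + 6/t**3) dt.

By the power rule, an antiderivative is F(t) = 2*t**7/7 - 6*t**5/5 + 3*t**4/4 - 5*t**2/2 - 3/t**2.
Then F(6) - F(2) = (30043621/420) - (-81/140) = 7510966/105.

7510966/105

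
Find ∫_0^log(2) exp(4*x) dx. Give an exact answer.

15/4

Let u = exp(x), so du = exp(x) dx. When x = 0, u = 1; when x = log(2), u = 2.
The integral becomes ∫ u**3 du from 1 to 2, with antiderivative u**4/4.
Back in x: F(x) = exp(4*x)/4.
Then F(log(2)) - F(0) = (4) - (1/4) = 15/4.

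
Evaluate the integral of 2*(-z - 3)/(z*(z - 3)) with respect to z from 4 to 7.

-12*log(2) + 2*log(7)

Factor the denominator: z**2 - 3*z = z(z - 3).
Partial fractions: 2*(-z - 3)/(z*(z - 3)) = 2/z - 4/(z - 3).
An antiderivative is F(z) = 2*log(z) - 4*log(z - 3).
Then F(7) - F(4) = (-8*log(2) + 2*log(7)) - (log(16)) = -12*log(2) + 2*log(7).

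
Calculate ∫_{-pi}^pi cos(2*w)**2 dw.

Use the identity cos^2(2*w) = (1 + cos(4*w))/2.
An antiderivative is F(w) = w/2 + sin(4*w)/8.
Then F(pi) - F(-pi) = (pi/2) - (-pi/2) = pi.

pi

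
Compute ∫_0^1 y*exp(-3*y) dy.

Integrate by parts once (u = y, dv = exp(-3*y) dy).
An antiderivative is F(y) = (-3*y - 1)*exp(-3*y)/9.
Then F(1) - F(0) = (-4*exp(-3)/9) - (-1/9) = (-4 + exp(3))*exp(-3)/9.

(-4 + exp(3))*exp(-3)/9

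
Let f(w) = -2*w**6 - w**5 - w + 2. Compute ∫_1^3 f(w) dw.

By the power rule, an antiderivative is F(w) = -2*w**7/7 - w**6/6 - w**2/2 + 2*w.
Then F(3) - F(1) = (-5214/7) - (22/21) = -15664/21.

-15664/21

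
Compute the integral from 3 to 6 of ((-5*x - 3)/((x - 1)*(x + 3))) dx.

Factor the denominator: x**2 + 2*x - 3 = (x + 3)(x - 1).
Partial fractions: (-5*x - 3)/((x - 1)*(x + 3)) = -3/(x + 3) - 2/(x - 1).
An antiderivative is F(x) = -2*log(x - 1) - 3*log(x + 3).
Then F(6) - F(3) = (-6*log(3) - 2*log(5)) - (-5*log(2) - 3*log(3)) = -3*log(3) - 2*log(5) + 5*log(2).

-3*log(3) - 2*log(5) + 5*log(2)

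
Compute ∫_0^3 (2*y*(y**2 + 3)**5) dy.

Let u = y**2 + 3, so du = 2*y dy. When y = 0, u = 3; when y = 3, u = 12.
The integral becomes ∫ u**5 du from 3 to 12, with antiderivative u**6/6.
Back in y: F(y) = (y**2 + 3)**6/6.
Then F(3) - F(0) = (497664) - (243/2) = 995085/2.

995085/2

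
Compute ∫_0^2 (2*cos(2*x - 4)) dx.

Let u = 2*x - 4, so du = 2 dx. When x = 0, u = -4; when x = 2, u = 0.
The integral becomes ∫ cos(u) du from -4 to 0, with antiderivative sin(u).
Back in x: F(x) = sin(2*x - 4).
Then F(2) - F(0) = (0) - (-sin(4)) = sin(4).

sin(4)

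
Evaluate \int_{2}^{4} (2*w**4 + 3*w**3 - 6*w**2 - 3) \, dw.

2294/5

By the power rule, an antiderivative is F(w) = 2*w**5/5 + 3*w**4/4 - 2*w**3 - 3*w.
Then F(4) - F(2) = (2308/5) - (14/5) = 2294/5.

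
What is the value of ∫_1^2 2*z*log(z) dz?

-3/2 + log(16)

Integrate by parts once (u = ln z, dv = 2*z dz).
An antiderivative is F(z) = z**2*(2*log(z) - 1)/2.
Then F(2) - F(1) = (-2 + log(16)) - (-1/2) = -3/2 + log(16).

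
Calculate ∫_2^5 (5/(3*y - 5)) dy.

An antiderivative is F(y) = 5*log(3*y - 5)/3.
Then F(5) - F(2) = (5*log(10)/3) - (0) = 5*log(10)/3.

5*log(10)/3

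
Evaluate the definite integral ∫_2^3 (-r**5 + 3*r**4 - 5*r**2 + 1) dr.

By the power rule, an antiderivative is F(r) = -r**6/6 + 3*r**5/5 - 5*r**3/3 + r.
Then F(3) - F(2) = (-177/10) - (-14/5) = -149/10.

-149/10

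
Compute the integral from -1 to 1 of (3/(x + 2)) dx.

An antiderivative is F(x) = 3*log(x + 2).
Then F(1) - F(-1) = (log(27)) - (0) = log(27).

log(27)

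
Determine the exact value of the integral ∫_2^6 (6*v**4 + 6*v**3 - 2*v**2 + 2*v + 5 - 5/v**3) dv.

500651/45

By the power rule, an antiderivative is F(v) = 6*v**5/5 + 3*v**4/2 - 2*v**3/3 + v**2 + 5*v + 5/(2*v**2).
Then F(6) - F(2) = (4031017/360) - (8603/120) = 500651/45.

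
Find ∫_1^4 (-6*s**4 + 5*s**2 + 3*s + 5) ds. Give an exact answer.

By the power rule, an antiderivative is F(s) = -6*s**5/5 + 5*s**3/3 + 3*s**2/2 + 5*s.
Then F(4) - F(1) = (-16172/15) - (209/30) = -10851/10.

-10851/10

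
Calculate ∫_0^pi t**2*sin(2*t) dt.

Integrate by parts twice (u = t^2, dv = sin(2*t) dt).
An antiderivative is F(t) = -t**2*cos(2*t)/2 + t*sin(2*t)/2 + cos(2*t)/4.
Then F(pi) - F(0) = (1/4 - pi**2/2) - (1/4) = -pi**2/2.

-pi**2/2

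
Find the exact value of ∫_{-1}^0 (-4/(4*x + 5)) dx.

An antiderivative is F(x) = -log(4*x + 5).
Then F(0) - F(-1) = (-log(5)) - (0) = -log(5).

-log(5)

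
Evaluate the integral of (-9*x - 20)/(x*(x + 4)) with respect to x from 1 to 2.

Factor the denominator: x**2 + 4*x = (x + 4)x.
Partial fractions: (-9*x - 20)/(x*(x + 4)) = -4/(x + 4) - 5/x.
An antiderivative is F(x) = -5*log(x) - 4*log(x + 4).
Then F(2) - F(1) = (-9*log(2) - 4*log(3)) - (-4*log(5)) = -9*log(2) - 4*log(3) + 4*log(5).

-9*log(2) - 4*log(3) + 4*log(5)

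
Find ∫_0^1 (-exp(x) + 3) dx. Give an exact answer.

An antiderivative is F(x) = 3*x - exp(x).
Then F(1) - F(0) = (3 - E) - (-1) = 4 - E.

4 - E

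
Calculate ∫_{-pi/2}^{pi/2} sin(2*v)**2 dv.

pi/2

Use the identity sin^2(2*v) = (1 - cos(4*v))/2.
An antiderivative is F(v) = v/2 - sin(4*v)/8.
Then F(pi/2) - F(-pi/2) = (pi/4) - (-pi/4) = pi/2.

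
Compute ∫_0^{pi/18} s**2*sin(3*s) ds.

-2/27 - sqrt(3)*pi**2/1944 + pi/162 + sqrt(3)/27

Integrate by parts twice (u = s^2, dv = sin(3*s) ds).
An antiderivative is F(s) = -s**2*cos(3*s)/3 + 2*s*sin(3*s)/9 + 2*cos(3*s)/27.
Then F(pi/18) - F(0) = (-sqrt(3)*pi**2/1944 + pi/162 + sqrt(3)/27) - (2/27) = -2/27 - sqrt(3)*pi**2/1944 + pi/162 + sqrt(3)/27.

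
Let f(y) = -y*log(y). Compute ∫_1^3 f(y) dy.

Integrate by parts once (u = ln y, dv = -y dy).
An antiderivative is F(y) = -y**2*(2*log(y) - 1)/4.
Then F(3) - F(1) = (9/4 - 9*log(3)/2) - (1/4) = 2 - 9*log(3)/2.

2 - 9*log(3)/2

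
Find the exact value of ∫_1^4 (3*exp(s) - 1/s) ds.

An antiderivative is F(s) = 3*exp(s) - log(s).
Then F(4) - F(1) = (-log(4) + 3*exp(4)) - (3*exp(1)) = -3*exp(1) - log(4) + 3*exp(4).

-3*exp(1) - log(4) + 3*exp(4)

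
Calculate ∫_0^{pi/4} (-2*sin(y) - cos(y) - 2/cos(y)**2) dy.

An antiderivative is F(y) = -sin(y) + 2*cos(y) - 2*tan(y).
Then F(pi/4) - F(0) = (-2 + sqrt(2)/2) - (2) = -4 + sqrt(2)/2.

-4 + sqrt(2)/2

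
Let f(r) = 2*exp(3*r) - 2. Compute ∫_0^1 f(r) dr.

An antiderivative is F(r) = 2*exp(3*r)/3 - 2*r.
Then F(1) - F(0) = (-2 + 2*exp(3)/3) - (2/3) = -8/3 + 2*exp(3)/3.

-8/3 + 2*exp(3)/3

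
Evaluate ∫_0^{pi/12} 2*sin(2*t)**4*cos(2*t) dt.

Let u = sin(2*t), so du = 2*cos(2*t) dt. When t = 0, u = 0; when t = pi/12, u = 1/2.
The integral becomes ∫ u**4 du from 0 to 1/2, with antiderivative u**5/5.
Back in t: F(t) = sin(2*t)**5/5.
Then F(pi/12) - F(0) = (1/160) - (0) = 1/160.

1/160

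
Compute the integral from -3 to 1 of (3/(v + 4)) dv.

3*log(5)

An antiderivative is F(v) = 3*log(v + 4).
Then F(1) - F(-3) = (3*log(5)) - (0) = 3*log(5).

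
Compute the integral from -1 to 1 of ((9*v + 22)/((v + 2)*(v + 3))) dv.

Factor the denominator: v**2 + 5*v + 6 = (v + 3)(v + 2).
Partial fractions: (9*v + 22)/((v + 2)*(v + 3)) = 5/(v + 3) + 4/(v + 2).
An antiderivative is F(v) = 4*log(v + 2) + 5*log(v + 3).
Then F(1) - F(-1) = (4*log(3) + 10*log(2)) - (log(32)) = 5*log(2) + 4*log(3).

5*log(2) + 4*log(3)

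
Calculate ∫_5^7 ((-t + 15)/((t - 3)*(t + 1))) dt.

log(81/32)

Factor the denominator: t**2 - 2*t - 3 = (t + 1)(t - 3).
Partial fractions: (-t + 15)/((t - 3)*(t + 1)) = -4/(t + 1) + 3/(t - 3).
An antiderivative is F(t) = 3*log(t - 3) - 4*log(t + 1).
Then F(7) - F(5) = (-log(64)) - (-4*log(3) - log(2)) = log(81/32).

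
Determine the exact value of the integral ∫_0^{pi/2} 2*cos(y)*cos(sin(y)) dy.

2*sin(1)

Let u = sin(y), so du = cos(y) dy. When y = 0, u = 0; when y = pi/2, u = 1.
The integral becomes 2·∫ cos(u) du from 0 to 1, with antiderivative 2*sin(u).
Back in y: F(y) = 2*sin(sin(y)).
Then F(pi/2) - F(0) = (2*sin(1)) - (0) = 2*sin(1).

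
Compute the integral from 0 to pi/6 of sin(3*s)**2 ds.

pi/12

Use the identity sin^2(3*s) = (1 - cos(6*s))/2.
An antiderivative is F(s) = s/2 - sin(6*s)/12.
Then F(pi/6) - F(0) = (pi/12) - (0) = pi/12.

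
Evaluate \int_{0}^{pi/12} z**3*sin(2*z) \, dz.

Integrate by parts 3 times (u = z^3, dv = sin(2*z) dz).
An antiderivative is F(z) = -z**3*cos(2*z)/2 + 3*z**2*sin(2*z)/4 + 3*z*cos(2*z)/4 - 3*sin(2*z)/8.
Then F(pi/12) - F(0) = (-3/16 - sqrt(3)*pi**3/6912 + pi**2/384 + sqrt(3)*pi/32) - (0) = -3/16 - sqrt(3)*pi**3/6912 + pi**2/384 + sqrt(3)*pi/32.

-3/16 - sqrt(3)*pi**3/6912 + pi**2/384 + sqrt(3)*pi/32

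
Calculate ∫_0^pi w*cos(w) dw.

-2

Integrate by parts once (u = w, dv = cos(w) dw).
An antiderivative is F(w) = w*sin(w) + cos(w).
Then F(pi) - F(0) = (-1) - (1) = -2.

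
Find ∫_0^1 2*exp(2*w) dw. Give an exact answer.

An antiderivative is F(w) = exp(2*w).
Then F(1) - F(0) = (exp(2)) - (1) = -1 + exp(2).

-1 + exp(2)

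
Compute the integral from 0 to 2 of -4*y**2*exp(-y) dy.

-8 + 40*exp(-2)

Integrate by parts twice (u = y^2, dv = -4*exp(-y) dy).
An antiderivative is F(y) = (4*y**2 + 8*y + 8)*exp(-y).
Then F(2) - F(0) = (40*exp(-2)) - (8) = -8 + 40*exp(-2).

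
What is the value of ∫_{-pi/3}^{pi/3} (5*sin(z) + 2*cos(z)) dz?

An antiderivative is F(z) = 2*sin(z) - 5*cos(z).
Then F(pi/3) - F(-pi/3) = (-5/2 + sqrt(3)) - (-5/2 - sqrt(3)) = 2*sqrt(3).

2*sqrt(3)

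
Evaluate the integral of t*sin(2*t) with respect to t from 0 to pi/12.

Integrate by parts once (u = t, dv = sin(2*t) dt).
An antiderivative is F(t) = -t*cos(2*t)/2 + sin(2*t)/4.
Then F(pi/12) - F(0) = (-sqrt(3)*pi/48 + 1/8) - (0) = -sqrt(3)*pi/48 + 1/8.

-sqrt(3)*pi/48 + 1/8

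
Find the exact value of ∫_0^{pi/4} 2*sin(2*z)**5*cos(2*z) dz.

1/6

Let u = sin(2*z), so du = 2*cos(2*z) dz. When z = 0, u = 0; when z = pi/4, u = 1.
The integral becomes ∫ u**5 du from 0 to 1, with antiderivative u**6/6.
Back in z: F(z) = sin(2*z)**6/6.
Then F(pi/4) - F(0) = (1/6) - (0) = 1/6.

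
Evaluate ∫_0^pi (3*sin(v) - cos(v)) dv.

6

An antiderivative is F(v) = -sin(v) - 3*cos(v).
Then F(pi) - F(0) = (3) - (-3) = 6.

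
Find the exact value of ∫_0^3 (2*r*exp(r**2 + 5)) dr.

-exp(5) + exp(14)

Let u = r**2 + 5, so du = 2*r dr. When r = 0, u = 5; when r = 3, u = 14.
The integral becomes ∫ exp(u) du from 5 to 14, with antiderivative exp(u).
Back in r: F(r) = exp(r**2 + 5).
Then F(3) - F(0) = (exp(14)) - (exp(5)) = -exp(5) + exp(14).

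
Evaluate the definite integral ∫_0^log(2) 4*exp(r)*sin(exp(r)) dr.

Let u = exp(r), so du = exp(r) dr. When r = 0, u = 1; when r = log(2), u = 2.
The integral becomes 4·∫ sin(u) du from 1 to 2, with antiderivative -4*cos(u).
Back in r: F(r) = -4*cos(exp(r)).
Then F(log(2)) - F(0) = (-4*cos(2)) - (-4*cos(1)) = -4*cos(2) + 4*cos(1).

-4*cos(2) + 4*cos(1)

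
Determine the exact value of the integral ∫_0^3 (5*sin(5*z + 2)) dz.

cos(2) - cos(17)

Let u = 5*z + 2, so du = 5 dz. When z = 0, u = 2; when z = 3, u = 17.
The integral becomes ∫ sin(u) du from 2 to 17, with antiderivative -cos(u).
Back in z: F(z) = -cos(5*z + 2).
Then F(3) - F(0) = (-cos(17)) - (-cos(2)) = cos(2) - cos(17).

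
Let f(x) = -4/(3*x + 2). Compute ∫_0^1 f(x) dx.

An antiderivative is F(x) = -4*log(3*x + 2)/3.
Then F(1) - F(0) = (-4*log(5)/3) - (-4*log(2)/3) = -4*log(5)/3 + 4*log(2)/3.

-4*log(5)/3 + 4*log(2)/3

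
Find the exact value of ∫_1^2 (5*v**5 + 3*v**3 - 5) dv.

By the power rule, an antiderivative is F(v) = 5*v**6/6 + 3*v**4/4 - 5*v.
Then F(2) - F(1) = (166/3) - (-41/12) = 235/4.

235/4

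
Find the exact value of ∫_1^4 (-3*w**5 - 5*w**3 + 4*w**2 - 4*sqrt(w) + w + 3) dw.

-27413/12

By the power rule, an antiderivative is F(w) = -w**6/2 - 5*w**4/4 - 8*w**(3/2)/3 + 4*w**3/3 + w**2/2 + 3*w.
Then F(4) - F(1) = (-2284) - (5/12) = -27413/12.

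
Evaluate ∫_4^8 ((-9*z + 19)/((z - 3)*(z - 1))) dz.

-5*log(7) - 4*log(5) + 5*log(3)

Factor the denominator: z**2 - 4*z + 3 = (z - 1)(z - 3).
Partial fractions: (-9*z + 19)/((z - 3)*(z - 1)) = -5/(z - 1) - 4/(z - 3).
An antiderivative is F(z) = -4*log(z - 3) - 5*log(z - 1).
Then F(8) - F(4) = (-5*log(7) - 4*log(5)) - (-5*log(3)) = -5*log(7) - 4*log(5) + 5*log(3).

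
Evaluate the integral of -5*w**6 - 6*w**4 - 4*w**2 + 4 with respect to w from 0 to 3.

By the power rule, an antiderivative is F(w) = -5*w**7/7 - 6*w**5/5 - 4*w**3/3 + 4*w.
Then F(3) - F(0) = (-65721/35) - (0) = -65721/35.

-65721/35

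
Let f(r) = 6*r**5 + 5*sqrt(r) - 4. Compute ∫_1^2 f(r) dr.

By the power rule, an antiderivative is F(r) = r**6 + 10*r**(3/2)/3 - 4*r.
Then F(2) - F(1) = (20*sqrt(2)/3 + 56) - (1/3) = 20*sqrt(2)/3 + 167/3.

20*sqrt(2)/3 + 167/3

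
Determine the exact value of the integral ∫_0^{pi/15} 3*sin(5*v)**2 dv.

-3*sqrt(3)/40 + pi/10

Use the identity sin^2(5*v) = (1 - cos(10*v))/2.
An antiderivative is F(v) = 3*v/2 - 3*sin(10*v)/20.
Then F(pi/15) - F(0) = (-3*sqrt(3)/40 + pi/10) - (0) = -3*sqrt(3)/40 + pi/10.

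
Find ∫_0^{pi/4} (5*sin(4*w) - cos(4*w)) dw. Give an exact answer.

5/2

An antiderivative is F(w) = -sin(4*w)/4 - 5*cos(4*w)/4.
Then F(pi/4) - F(0) = (5/4) - (-5/4) = 5/2.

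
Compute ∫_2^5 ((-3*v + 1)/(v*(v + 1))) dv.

log(5/32)

Factor the denominator: v**2 + v = (v + 1)v.
Partial fractions: (-3*v + 1)/(v*(v + 1)) = -4/(v + 1) + 1/v.
An antiderivative is F(v) = log(v) - 4*log(v + 1).
Then F(5) - F(2) = (-4*log(3) - 4*log(2) + log(5)) - (log(2/81)) = log(5/32).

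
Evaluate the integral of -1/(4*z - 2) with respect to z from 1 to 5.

-log(18)/4 + log(2)/4

An antiderivative is F(z) = -log(4*z - 2)/4.
Then F(5) - F(1) = (-log(18)/4) - (-log(2)/4) = -log(18)/4 + log(2)/4.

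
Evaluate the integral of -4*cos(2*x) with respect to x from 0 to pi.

0

An antiderivative is F(x) = -2*sin(2*x).
Then F(pi) - F(0) = (0) - (0) = 0.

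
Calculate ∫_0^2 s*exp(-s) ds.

1 - 3*exp(-2)

Integrate by parts once (u = s, dv = exp(-s) ds).
An antiderivative is F(s) = (-s - 1)*exp(-s).
Then F(2) - F(0) = (-3*exp(-2)) - (-1) = 1 - 3*exp(-2).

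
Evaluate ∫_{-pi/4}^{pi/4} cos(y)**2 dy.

Use the identity cos^2(y) = (1 + cos(2*y))/2.
An antiderivative is F(y) = y/2 + sin(2*y)/4.
Then F(pi/4) - F(-pi/4) = (1/4 + pi/8) - (-pi/8 - 1/4) = 1/2 + pi/4.

1/2 + pi/4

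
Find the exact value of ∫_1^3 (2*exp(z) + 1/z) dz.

-2*exp(1) + log(3) + 2*exp(3)

An antiderivative is F(z) = 2*exp(z) + log(z).
Then F(3) - F(1) = (log(3) + 2*exp(3)) - (2*exp(1)) = -2*exp(1) + log(3) + 2*exp(3).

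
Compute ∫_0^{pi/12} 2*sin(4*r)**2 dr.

-sqrt(3)/16 + pi/12

Use the identity sin^2(4*r) = (1 - cos(8*r))/2.
An antiderivative is F(r) = r - sin(8*r)/8.
Then F(pi/12) - F(0) = (-sqrt(3)/16 + pi/12) - (0) = -sqrt(3)/16 + pi/12.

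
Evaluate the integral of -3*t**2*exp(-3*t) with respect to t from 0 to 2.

Integrate by parts twice (u = t^2, dv = -3*exp(-3*t) dt).
An antiderivative is F(t) = (9*t**2 + 6*t + 2)*exp(-3*t)/9.
Then F(2) - F(0) = (50*exp(-6)/9) - (2/9) = -2/9 + 50*exp(-6)/9.

-2/9 + 50*exp(-6)/9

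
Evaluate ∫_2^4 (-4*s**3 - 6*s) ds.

By the power rule, an antiderivative is F(s) = -s**4 - 3*s**2.
Then F(4) - F(2) = (-304) - (-28) = -276.

-276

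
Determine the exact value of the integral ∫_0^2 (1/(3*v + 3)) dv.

An antiderivative is F(v) = log(3*v + 3)/3.
Then F(2) - F(0) = (2*log(3)/3) - (log(3)/3) = log(3)/3.

log(3)/3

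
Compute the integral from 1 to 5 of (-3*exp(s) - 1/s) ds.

An antiderivative is F(s) = -3*exp(s) - log(s).
Then F(5) - F(1) = (-3*exp(5) - log(5)) - (-3*exp(1)) = -3*exp(5) - log(5) + 3*exp(1).

-3*exp(5) - log(5) + 3*exp(1)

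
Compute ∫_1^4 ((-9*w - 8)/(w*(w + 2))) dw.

-13*log(2)

Factor the denominator: w**2 + 2*w = (w + 2)w.
Partial fractions: (-9*w - 8)/(w*(w + 2)) = -5/(w + 2) - 4/w.
An antiderivative is F(w) = -4*log(w) - 5*log(w + 2).
Then F(4) - F(1) = (-13*log(2) - 5*log(3)) - (-5*log(3)) = -13*log(2).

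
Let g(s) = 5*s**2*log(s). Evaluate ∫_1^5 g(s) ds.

-620/9 + 625*log(5)/3

Integrate by parts once (u = ln s, dv = 5*s**2 ds).
An antiderivative is F(s) = 5*s**3*(3*log(s) - 1)/9.
Then F(5) - F(1) = (-625/9 + 625*log(5)/3) - (-5/9) = -620/9 + 625*log(5)/3.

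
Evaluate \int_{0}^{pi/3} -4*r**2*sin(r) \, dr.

Integrate by parts twice (u = r^2, dv = -4*sin(r) dr).
An antiderivative is F(r) = 4*r**2*cos(r) - 8*r*sin(r) - 8*cos(r).
Then F(pi/3) - F(0) = (-4*sqrt(3)*pi/3 - 4 + 2*pi**2/9) - (-8) = -4*sqrt(3)*pi/3 + 2*pi**2/9 + 4.

-4*sqrt(3)*pi/3 + 2*pi**2/9 + 4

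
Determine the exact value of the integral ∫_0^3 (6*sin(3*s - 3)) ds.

2*cos(3) - 2*cos(6)

Let u = 3*s - 3, so du = 3 ds. When s = 0, u = -3; when s = 3, u = 6.
The integral becomes 2·∫ sin(u) du from -3 to 6, with antiderivative -2*cos(u).
Back in s: F(s) = -2*cos(3*s - 3).
Then F(3) - F(0) = (-2*cos(6)) - (-2*cos(3)) = 2*cos(3) - 2*cos(6).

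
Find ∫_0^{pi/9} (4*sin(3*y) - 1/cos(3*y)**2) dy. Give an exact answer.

An antiderivative is F(y) = -4*cos(3*y)/3 - tan(3*y)/3.
Then F(pi/9) - F(0) = (-2/3 - sqrt(3)/3) - (-4/3) = 2/3 - sqrt(3)/3.

2/3 - sqrt(3)/3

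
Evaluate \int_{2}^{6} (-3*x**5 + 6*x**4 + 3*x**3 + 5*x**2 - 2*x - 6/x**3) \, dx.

By the power rule, an antiderivative is F(x) = -x**6/2 + 6*x**5/5 + 3*x**4/4 + 5*x**3/3 - x**2 + 3/x**2.
Then F(6) - F(2) = (-762043/60) - (1709/60) = -63646/5.

-63646/5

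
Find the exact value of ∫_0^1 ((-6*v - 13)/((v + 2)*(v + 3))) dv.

-9*log(2) + 4*log(3)

Factor the denominator: v**2 + 5*v + 6 = (v + 3)(v + 2).
Partial fractions: (-6*v - 13)/((v + 2)*(v + 3)) = -5/(v + 3) - 1/(v + 2).
An antiderivative is F(v) = -log(v + 2) - 5*log(v + 3).
Then F(1) - F(0) = (-10*log(2) - log(3)) - (-5*log(3) - log(2)) = -9*log(2) + 4*log(3).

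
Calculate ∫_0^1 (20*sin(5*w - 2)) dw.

4*cos(2) - 4*cos(3)

Let u = 5*w - 2, so du = 5 dw. When w = 0, u = -2; when w = 1, u = 3.
The integral becomes 4·∫ sin(u) du from -2 to 3, with antiderivative -4*cos(u).
Back in w: F(w) = -4*cos(5*w - 2).
Then F(1) - F(0) = (-4*cos(3)) - (-4*cos(2)) = 4*cos(2) - 4*cos(3).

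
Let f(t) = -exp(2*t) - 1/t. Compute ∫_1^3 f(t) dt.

An antiderivative is F(t) = -exp(2*t)/2 - log(t).
Then F(3) - F(1) = (-exp(6)/2 - log(3)) - (-exp(2)/2) = -exp(6)/2 - log(3) + exp(2)/2.

-exp(6)/2 - log(3) + exp(2)/2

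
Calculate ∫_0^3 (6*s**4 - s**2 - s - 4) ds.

2661/10

By the power rule, an antiderivative is F(s) = 6*s**5/5 - s**3/3 - s**2/2 - 4*s.
Then F(3) - F(0) = (2661/10) - (0) = 2661/10.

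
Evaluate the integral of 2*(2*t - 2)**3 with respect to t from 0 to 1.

-4

Let u = 2*t - 2, so du = 2 dt. When t = 0, u = -2; when t = 1, u = 0.
The integral becomes ∫ u**3 du from -2 to 0, with antiderivative u**4/4.
Back in t: F(t) = (2*t - 2)**4/4.
Then F(1) - F(0) = (0) - (4) = -4.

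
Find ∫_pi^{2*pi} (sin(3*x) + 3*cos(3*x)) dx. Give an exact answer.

An antiderivative is F(x) = sin(3*x) - cos(3*x)/3.
Then F(2*pi) - F(pi) = (-1/3) - (1/3) = -2/3.

-2/3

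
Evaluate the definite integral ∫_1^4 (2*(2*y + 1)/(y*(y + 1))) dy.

log(100)

Factor the denominator: y**2 + y = (y + 1)y.
Partial fractions: 2*(2*y + 1)/(y*(y + 1)) = 2/(y + 1) + 2/y.
An antiderivative is F(y) = 2*log(y) + 2*log(y + 1).
Then F(4) - F(1) = (4*log(2) + 2*log(5)) - (log(4)) = log(100).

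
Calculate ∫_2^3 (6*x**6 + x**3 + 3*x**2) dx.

By the power rule, an antiderivative is F(x) = 6*x**7/7 + x**4/4 + x**3.
Then F(3) - F(2) = (53811/28) - (852/7) = 50403/28.

50403/28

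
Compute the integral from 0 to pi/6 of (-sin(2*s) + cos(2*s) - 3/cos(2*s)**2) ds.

-5*sqrt(3)/4 - 1/4

An antiderivative is F(s) = sin(2*s)/2 + cos(2*s)/2 - 3*tan(2*s)/2.
Then F(pi/6) - F(0) = (1/4 - 5*sqrt(3)/4) - (1/2) = -5*sqrt(3)/4 - 1/4.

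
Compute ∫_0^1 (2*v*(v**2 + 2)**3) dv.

65/4

Let u = v**2 + 2, so du = 2*v dv. When v = 0, u = 2; when v = 1, u = 3.
The integral becomes ∫ u**3 du from 2 to 3, with antiderivative u**4/4.
Back in v: F(v) = (v**2 + 2)**4/4.
Then F(1) - F(0) = (81/4) - (4) = 65/4.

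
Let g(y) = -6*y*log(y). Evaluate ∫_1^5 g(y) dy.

36 - 75*log(5)

Integrate by parts once (u = ln y, dv = -6*y dy).
An antiderivative is F(y) = -3*y**2*(2*log(y) - 1)/2.
Then F(5) - F(1) = (75/2 - 75*log(5)) - (3/2) = 36 - 75*log(5).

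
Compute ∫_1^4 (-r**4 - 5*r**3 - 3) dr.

By the power rule, an antiderivative is F(r) = -r**5/5 - 5*r**4/4 - 3*r.
Then F(4) - F(1) = (-2684/5) - (-89/20) = -10647/20.

-10647/20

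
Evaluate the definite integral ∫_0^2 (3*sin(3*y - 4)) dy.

cos(4) - cos(2)

Let u = 3*y - 4, so du = 3 dy. When y = 0, u = -4; when y = 2, u = 2.
The integral becomes ∫ sin(u) du from -4 to 2, with antiderivative -cos(u).
Back in y: F(y) = -cos(3*y - 4).
Then F(2) - F(0) = (-cos(2)) - (-cos(4)) = cos(4) - cos(2).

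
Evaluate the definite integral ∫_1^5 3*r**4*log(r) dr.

-9372/25 + 1875*log(5)

Integrate by parts once (u = ln r, dv = 3*r**4 dr).
An antiderivative is F(r) = 3*r**5*(5*log(r) - 1)/25.
Then F(5) - F(1) = (-375 + 1875*log(5)) - (-3/25) = -9372/25 + 1875*log(5).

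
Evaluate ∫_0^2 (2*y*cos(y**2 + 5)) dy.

sin(9) - sin(5)

Let u = y**2 + 5, so du = 2*y dy. When y = 0, u = 5; when y = 2, u = 9.
The integral becomes ∫ cos(u) du from 5 to 9, with antiderivative sin(u).
Back in y: F(y) = sin(y**2 + 5).
Then F(2) - F(0) = (sin(9)) - (sin(5)) = sin(9) - sin(5).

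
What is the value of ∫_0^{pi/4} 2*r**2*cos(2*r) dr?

-1/2 + pi**2/16

Integrate by parts twice (u = r^2, dv = 2*cos(2*r) dr).
An antiderivative is F(r) = r**2*sin(2*r) + r*cos(2*r) - sin(2*r)/2.
Then F(pi/4) - F(0) = (-1/2 + pi**2/16) - (0) = -1/2 + pi**2/16.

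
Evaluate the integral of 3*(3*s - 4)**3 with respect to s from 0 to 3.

369/4

Let u = 3*s - 4, so du = 3 ds. When s = 0, u = -4; when s = 3, u = 5.
The integral becomes ∫ u**3 du from -4 to 5, with antiderivative u**4/4.
Back in s: F(s) = (3*s - 4)**4/4.
Then F(3) - F(0) = (625/4) - (64) = 369/4.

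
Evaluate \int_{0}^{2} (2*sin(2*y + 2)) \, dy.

-cos(6) + cos(2)

Let u = 2*y + 2, so du = 2 dy. When y = 0, u = 2; when y = 2, u = 6.
The integral becomes ∫ sin(u) du from 2 to 6, with antiderivative -cos(u).
Back in y: F(y) = -cos(2*y + 2).
Then F(2) - F(0) = (-cos(6)) - (-cos(2)) = -cos(6) + cos(2).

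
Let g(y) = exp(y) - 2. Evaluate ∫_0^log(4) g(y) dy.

An antiderivative is F(y) = -2*y + exp(y).
Then F(log(4)) - F(0) = (4 - 4*log(2)) - (1) = 3 - log(16).

3 - log(16)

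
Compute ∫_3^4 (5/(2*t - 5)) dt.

An antiderivative is F(t) = 5*log(2*t - 5)/2.
Then F(4) - F(3) = (5*log(3)/2) - (0) = 5*log(3)/2.

5*log(3)/2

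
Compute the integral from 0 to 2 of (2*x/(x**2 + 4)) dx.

Let u = x**2 + 4, so du = 2*x dx. When x = 0, u = 4; when x = 2, u = 8.
The integral becomes ∫ 1/u du from 4 to 8, with antiderivative log(u).
Back in x: F(x) = log(x**2 + 4).
Then F(2) - F(0) = (log(8)) - (log(4)) = log(2).

log(2)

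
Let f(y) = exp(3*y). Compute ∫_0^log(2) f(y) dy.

Let u = exp(y), so du = exp(y) dy. When y = 0, u = 1; when y = log(2), u = 2.
The integral becomes ∫ u**2 du from 1 to 2, with antiderivative u**3/3.
Back in y: F(y) = exp(3*y)/3.
Then F(log(2)) - F(0) = (8/3) - (1/3) = 7/3.

7/3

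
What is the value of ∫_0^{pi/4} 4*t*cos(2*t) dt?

Integrate by parts once (u = t, dv = 4*cos(2*t) dt).
An antiderivative is F(t) = 2*t*sin(2*t) + cos(2*t).
Then F(pi/4) - F(0) = (pi/2) - (1) = -1 + pi/2.

-1 + pi/2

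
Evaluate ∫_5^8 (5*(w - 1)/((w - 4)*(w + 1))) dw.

2*log(3) + 4*log(2)

Factor the denominator: w**2 - 3*w - 4 = (w + 1)(w - 4).
Partial fractions: 5*(w - 1)/((w - 4)*(w + 1)) = 2/(w + 1) + 3/(w - 4).
An antiderivative is F(w) = 3*log(w - 4) + 2*log(w + 1).
Then F(8) - F(5) = (6*log(2) + 4*log(3)) - (log(36)) = 2*log(3) + 4*log(2).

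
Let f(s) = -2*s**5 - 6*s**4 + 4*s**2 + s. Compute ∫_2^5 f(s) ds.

-87321/10

By the power rule, an antiderivative is F(s) = -s**6/3 - 6*s**5/5 + 4*s**3/3 + s**2/2.
Then F(5) - F(2) = (-52675/6) - (-706/15) = -87321/10.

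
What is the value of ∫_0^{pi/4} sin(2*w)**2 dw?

Use the identity sin^2(2*w) = (1 - cos(4*w))/2.
An antiderivative is F(w) = w/2 - sin(4*w)/8.
Then F(pi/4) - F(0) = (pi/8) - (0) = pi/8.

pi/8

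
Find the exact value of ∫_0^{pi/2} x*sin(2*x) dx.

Integrate by parts once (u = x, dv = sin(2*x) dx).
An antiderivative is F(x) = -x*cos(2*x)/2 + sin(2*x)/4.
Then F(pi/2) - F(0) = (pi/4) - (0) = pi/4.

pi/4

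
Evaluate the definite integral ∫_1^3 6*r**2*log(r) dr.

-52/3 + 54*log(3)

Integrate by parts once (u = ln r, dv = 6*r**2 dr).
An antiderivative is F(r) = 2*r**3*(3*log(r) - 1)/3.
Then F(3) - F(1) = (-18 + 54*log(3)) - (-2/3) = -52/3 + 54*log(3).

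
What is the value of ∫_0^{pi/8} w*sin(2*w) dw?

Integrate by parts once (u = w, dv = sin(2*w) dw).
An antiderivative is F(w) = -w*cos(2*w)/2 + sin(2*w)/4.
Then F(pi/8) - F(0) = (sqrt(2)*(4 - pi)/32) - (0) = sqrt(2)*(4 - pi)/32.

sqrt(2)*(4 - pi)/32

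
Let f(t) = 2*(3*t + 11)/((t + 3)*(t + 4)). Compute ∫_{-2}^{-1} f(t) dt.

Factor the denominator: t**2 + 7*t + 12 = (t + 4)(t + 3).
Partial fractions: 2*(3*t + 11)/((t + 3)*(t + 4)) = 2/(t + 4) + 4/(t + 3).
An antiderivative is F(t) = 4*log(t + 3) + 2*log(t + 4).
Then F(-1) - F(-2) = (2*log(3) + 4*log(2)) - (log(4)) = log(36).

log(36)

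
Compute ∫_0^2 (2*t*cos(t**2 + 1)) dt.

sin(5) - sin(1)

Let u = t**2 + 1, so du = 2*t dt. When t = 0, u = 1; when t = 2, u = 5.
The integral becomes ∫ cos(u) du from 1 to 5, with antiderivative sin(u).
Back in t: F(t) = sin(t**2 + 1).
Then F(2) - F(0) = (sin(5)) - (sin(1)) = sin(5) - sin(1).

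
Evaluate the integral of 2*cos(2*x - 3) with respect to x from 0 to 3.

Let u = 2*x - 3, so du = 2 dx. When x = 0, u = -3; when x = 3, u = 3.
The integral becomes ∫ cos(u) du from -3 to 3, with antiderivative sin(u).
Back in x: F(x) = sin(2*x - 3).
Then F(3) - F(0) = (sin(3)) - (-sin(3)) = 2*sin(3).

2*sin(3)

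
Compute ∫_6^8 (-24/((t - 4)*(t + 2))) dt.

-12*log(2) + 4*log(5)

Factor the denominator: t**2 - 2*t - 8 = (t + 2)(t - 4).
Partial fractions: -24/((t - 4)*(t + 2)) = 4/(t + 2) - 4/(t - 4).
An antiderivative is F(t) = -4*log(t - 4) + 4*log(t + 2).
Then F(8) - F(6) = (-4*log(2) + 4*log(5)) - (8*log(2)) = -12*log(2) + 4*log(5).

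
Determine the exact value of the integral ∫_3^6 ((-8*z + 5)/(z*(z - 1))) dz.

Factor the denominator: z**2 - z = z(z - 1).
Partial fractions: (-8*z + 5)/(z*(z - 1)) = -5/z - 3/(z - 1).
An antiderivative is F(z) = -5*log(z) - 3*log(z - 1).
Then F(6) - F(3) = (-5*log(3) - 3*log(5) - 5*log(2)) - (-5*log(3) - 3*log(2)) = -3*log(5) - 2*log(2).

-3*log(5) - 2*log(2)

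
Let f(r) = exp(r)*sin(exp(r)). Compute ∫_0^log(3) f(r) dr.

Let u = exp(r), so du = exp(r) dr. When r = 0, u = 1; when r = log(3), u = 3.
The integral becomes ∫ sin(u) du from 1 to 3, with antiderivative -cos(u).
Back in r: F(r) = -cos(exp(r)).
Then F(log(3)) - F(0) = (-cos(3)) - (-cos(1)) = cos(1) - cos(3).

cos(1) - cos(3)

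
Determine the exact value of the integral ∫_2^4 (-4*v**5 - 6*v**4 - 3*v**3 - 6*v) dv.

By the power rule, an antiderivative is F(v) = -2*v**6/3 - 6*v**5/5 - 3*v**4/4 - 3*v**2.
Then F(4) - F(2) = (-62992/15) - (-1576/15) = -20472/5.

-20472/5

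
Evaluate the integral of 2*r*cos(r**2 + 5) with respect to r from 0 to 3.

-sin(5) + sin(14)

Let u = r**2 + 5, so du = 2*r dr. When r = 0, u = 5; when r = 3, u = 14.
The integral becomes ∫ cos(u) du from 5 to 14, with antiderivative sin(u).
Back in r: F(r) = sin(r**2 + 5).
Then F(3) - F(0) = (sin(14)) - (sin(5)) = -sin(5) + sin(14).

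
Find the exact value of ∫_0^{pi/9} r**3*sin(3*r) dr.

-sqrt(3)/27 - pi**3/4374 + sqrt(3)*pi**2/486 + pi/81

Integrate by parts 3 times (u = r^3, dv = sin(3*r) dr).
An antiderivative is F(r) = -r**3*cos(3*r)/3 + r**2*sin(3*r)/3 + 2*r*cos(3*r)/9 - 2*sin(3*r)/27.
Then F(pi/9) - F(0) = (-sqrt(3)/27 - pi**3/4374 + sqrt(3)*pi**2/486 + pi/81) - (0) = -sqrt(3)/27 - pi**3/4374 + sqrt(3)*pi**2/486 + pi/81.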